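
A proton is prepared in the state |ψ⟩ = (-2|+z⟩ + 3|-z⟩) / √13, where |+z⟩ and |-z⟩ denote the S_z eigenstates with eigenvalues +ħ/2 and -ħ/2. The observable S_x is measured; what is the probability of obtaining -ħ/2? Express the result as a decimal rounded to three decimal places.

|-x⟩ = (|+z⟩ - |-z⟩)/√2, so ⟨-x|ψ⟩ = (-5) / (√2·√13).
P = |-5|² / 26 = 25/26.

0.962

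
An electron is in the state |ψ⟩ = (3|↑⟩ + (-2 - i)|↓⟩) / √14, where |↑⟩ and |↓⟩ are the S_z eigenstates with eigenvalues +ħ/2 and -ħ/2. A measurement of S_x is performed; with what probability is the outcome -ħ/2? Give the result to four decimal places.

|-x⟩ = (|↑⟩ - |↓⟩)/√2, so ⟨-x|ψ⟩ = (5 + i) / (√2·√14).
P = |5 + i|² / 28 = 26/28.

0.9286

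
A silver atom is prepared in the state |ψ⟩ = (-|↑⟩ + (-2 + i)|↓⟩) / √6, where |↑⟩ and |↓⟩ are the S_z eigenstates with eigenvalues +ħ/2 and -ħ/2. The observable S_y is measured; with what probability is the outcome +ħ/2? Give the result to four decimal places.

0.3333

|+y⟩ = (|↑⟩ + i|↓⟩)/√2, so ⟨+y|ψ⟩ = (2i) / (√2·√6).
P = |2i|² / 12 = 4/12.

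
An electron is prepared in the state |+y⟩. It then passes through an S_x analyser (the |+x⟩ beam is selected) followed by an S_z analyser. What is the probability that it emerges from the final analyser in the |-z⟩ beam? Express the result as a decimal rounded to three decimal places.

0.250

First analyser (S_x): from |+y⟩, P(|+x⟩) = 1/2.
After stage 1 the state is |+x⟩; P(|-z⟩) = |⟨-z|+x⟩|² = 1/2.
Joint probability = 1/2 × 1/2 = 0.250.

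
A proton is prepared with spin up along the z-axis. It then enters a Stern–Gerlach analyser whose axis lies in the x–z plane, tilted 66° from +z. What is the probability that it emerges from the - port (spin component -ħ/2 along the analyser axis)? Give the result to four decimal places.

0.2966

For spin-½, the probability of finding spin-up along an axis at angle θ to the initial spin direction is cos²(θ/2); spin-down is sin²(θ/2).
θ = 66°, so P = sin²(33°) ≈ 0.2966.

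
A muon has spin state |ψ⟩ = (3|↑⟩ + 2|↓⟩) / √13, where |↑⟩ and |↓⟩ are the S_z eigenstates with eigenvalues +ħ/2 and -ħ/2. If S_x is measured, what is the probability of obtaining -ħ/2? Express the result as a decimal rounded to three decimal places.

0.038

|-x⟩ = (|↑⟩ - |↓⟩)/√2, so ⟨-x|ψ⟩ = (1) / (√2·√13).
P = |1|² / 26 = 1/26.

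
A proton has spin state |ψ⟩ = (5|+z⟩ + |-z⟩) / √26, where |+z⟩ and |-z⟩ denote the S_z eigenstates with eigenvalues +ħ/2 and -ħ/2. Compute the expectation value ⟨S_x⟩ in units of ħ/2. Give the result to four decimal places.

⟨σ_x⟩ = 2 Re(a* b)/(|a|²+|b|²) with a = 5, b = 1.
a* b = 5, so ⟨σ_x⟩ = 10/26.
⟨S_x⟩ = (ħ/2)·⟨σ_x⟩.

0.3846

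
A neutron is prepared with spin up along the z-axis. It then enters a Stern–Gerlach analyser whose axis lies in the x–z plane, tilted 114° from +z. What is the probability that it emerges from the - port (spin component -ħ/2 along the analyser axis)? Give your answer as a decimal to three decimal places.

0.703

For spin-½, the probability of finding spin-up along an axis at angle θ to the initial spin direction is cos²(θ/2); spin-down is sin²(θ/2).
θ = 114°, so P = sin²(57°) ≈ 0.703.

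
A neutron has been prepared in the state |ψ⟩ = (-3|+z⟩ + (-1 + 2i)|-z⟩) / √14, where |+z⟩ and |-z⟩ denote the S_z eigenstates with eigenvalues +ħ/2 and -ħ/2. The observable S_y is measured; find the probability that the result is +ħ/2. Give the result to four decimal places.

0.0714

|+y⟩ = (|+z⟩ + i|-z⟩)/√2, so ⟨+y|ψ⟩ = (-1 + i) / (√2·√14).
P = |-1 + i|² / 28 = 2/28.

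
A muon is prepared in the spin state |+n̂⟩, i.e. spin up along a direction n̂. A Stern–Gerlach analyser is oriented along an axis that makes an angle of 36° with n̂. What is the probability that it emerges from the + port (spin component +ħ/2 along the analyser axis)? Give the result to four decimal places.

0.9045

For spin-½, the probability of finding spin-up along an axis at angle θ to the initial spin direction is cos²(θ/2); spin-down is sin²(θ/2).
θ = 36°, so P = cos²(18°) ≈ 0.9045.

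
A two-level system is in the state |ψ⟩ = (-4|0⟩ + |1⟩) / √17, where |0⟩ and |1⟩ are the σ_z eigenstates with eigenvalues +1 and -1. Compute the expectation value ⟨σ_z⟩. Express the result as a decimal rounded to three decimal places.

0.882

⟨σ_z⟩ = |a|² - |b|² divided by |a|²+|b|², with a, b the |0⟩, |1⟩ amplitudes.
= (16 - 1)/17 = 15/17.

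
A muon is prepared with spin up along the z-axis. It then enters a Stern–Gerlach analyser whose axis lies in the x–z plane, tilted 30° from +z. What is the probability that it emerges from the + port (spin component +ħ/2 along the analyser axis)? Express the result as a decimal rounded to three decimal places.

For spin-½, the probability of finding spin-up along an axis at angle θ to the initial spin direction is cos²(θ/2); spin-down is sin²(θ/2).
θ = 30°, so P = cos²(15°) ≈ 0.933.

0.933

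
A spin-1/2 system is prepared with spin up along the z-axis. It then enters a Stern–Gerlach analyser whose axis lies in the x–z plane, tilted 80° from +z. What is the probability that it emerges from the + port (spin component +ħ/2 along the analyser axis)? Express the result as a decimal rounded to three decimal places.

0.587

For spin-½, the probability of finding spin-up along an axis at angle θ to the initial spin direction is cos²(θ/2); spin-down is sin²(θ/2).
θ = 80°, so P = cos²(40°) ≈ 0.587.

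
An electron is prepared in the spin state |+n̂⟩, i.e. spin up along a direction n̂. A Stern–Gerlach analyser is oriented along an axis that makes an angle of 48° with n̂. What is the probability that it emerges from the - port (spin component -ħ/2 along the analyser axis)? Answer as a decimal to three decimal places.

For spin-½, the probability of finding spin-up along an axis at angle θ to the initial spin direction is cos²(θ/2); spin-down is sin²(θ/2).
θ = 48°, so P = sin²(24°) ≈ 0.165.

0.165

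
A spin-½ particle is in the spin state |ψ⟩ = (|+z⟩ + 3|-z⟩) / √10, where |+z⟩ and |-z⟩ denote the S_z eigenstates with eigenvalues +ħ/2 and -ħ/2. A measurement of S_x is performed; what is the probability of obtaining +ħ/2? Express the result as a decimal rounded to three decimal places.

0.800

|+x⟩ = (|+z⟩ + |-z⟩)/√2, so ⟨+x|ψ⟩ = (4) / (√2·√10).
P = |4|² / 20 = 16/20.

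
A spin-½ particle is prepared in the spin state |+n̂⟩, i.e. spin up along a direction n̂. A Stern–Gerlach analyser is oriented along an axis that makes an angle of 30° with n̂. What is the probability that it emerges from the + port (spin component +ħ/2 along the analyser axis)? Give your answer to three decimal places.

For spin-½, the probability of finding spin-up along an axis at angle θ to the initial spin direction is cos²(θ/2); spin-down is sin²(θ/2).
θ = 30°, so P = cos²(15°) ≈ 0.933.

0.933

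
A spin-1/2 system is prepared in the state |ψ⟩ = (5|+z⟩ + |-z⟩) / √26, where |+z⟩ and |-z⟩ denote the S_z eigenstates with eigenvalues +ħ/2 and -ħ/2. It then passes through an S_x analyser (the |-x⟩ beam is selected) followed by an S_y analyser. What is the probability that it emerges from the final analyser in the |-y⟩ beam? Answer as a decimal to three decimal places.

First analyser (S_x): P(|-x⟩) = |⟨-x|ψ⟩|² = 16/52.
After stage 1 the state is |-x⟩; P(|-y⟩) = |⟨-y|-x⟩|² = 1/2.
Joint probability = 16/52 × 1/2 = 0.154.

0.154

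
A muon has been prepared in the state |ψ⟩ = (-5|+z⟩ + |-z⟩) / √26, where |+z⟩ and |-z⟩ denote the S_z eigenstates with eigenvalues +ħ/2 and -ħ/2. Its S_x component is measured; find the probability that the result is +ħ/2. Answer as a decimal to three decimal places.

0.308

|+x⟩ = (|+z⟩ + |-z⟩)/√2, so ⟨+x|ψ⟩ = (-4) / (√2·√26).
P = |-4|² / 52 = 16/52.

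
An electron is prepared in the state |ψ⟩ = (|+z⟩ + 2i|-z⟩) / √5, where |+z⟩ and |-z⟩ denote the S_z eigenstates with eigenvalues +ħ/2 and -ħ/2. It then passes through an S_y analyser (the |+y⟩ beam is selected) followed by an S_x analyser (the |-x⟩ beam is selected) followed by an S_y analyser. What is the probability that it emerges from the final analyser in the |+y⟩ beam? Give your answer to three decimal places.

0.225

First analyser (S_y): P(|+y⟩) = |⟨+y|ψ⟩|² = 9/10.
After stage 1 the state is |+y⟩; P(|-x⟩) = |⟨-x|+y⟩|² = 1/2.
After stage 2 the state is |-x⟩; P(|+y⟩) = |⟨+y|-x⟩|² = 1/2.
Joint probability = 9/10 × 1/2 × 1/2 = 0.225.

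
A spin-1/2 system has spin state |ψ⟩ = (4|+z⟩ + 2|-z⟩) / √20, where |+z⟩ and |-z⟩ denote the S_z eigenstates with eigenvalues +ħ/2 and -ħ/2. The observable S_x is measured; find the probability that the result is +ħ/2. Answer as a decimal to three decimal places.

|+x⟩ = (|+z⟩ + |-z⟩)/√2, so ⟨+x|ψ⟩ = (6) / (√2·√20).
P = |6|² / 40 = 36/40.

0.900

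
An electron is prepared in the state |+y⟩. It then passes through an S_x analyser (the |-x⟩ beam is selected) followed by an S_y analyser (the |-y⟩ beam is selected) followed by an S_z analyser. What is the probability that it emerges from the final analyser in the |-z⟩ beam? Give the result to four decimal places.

First analyser (S_x): from |+y⟩, P(|-x⟩) = 1/2.
After stage 1 the state is |-x⟩; P(|-y⟩) = |⟨-y|-x⟩|² = 1/2.
After stage 2 the state is |-y⟩; P(|-z⟩) = |⟨-z|-y⟩|² = 1/2.
Joint probability = 1/2 × 1/2 × 1/2 = 0.1250.

0.1250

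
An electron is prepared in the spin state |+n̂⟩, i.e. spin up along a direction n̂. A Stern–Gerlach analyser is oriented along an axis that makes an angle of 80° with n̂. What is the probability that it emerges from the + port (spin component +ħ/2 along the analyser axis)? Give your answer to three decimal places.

For spin-½, the probability of finding spin-up along an axis at angle θ to the initial spin direction is cos²(θ/2); spin-down is sin²(θ/2).
θ = 80°, so P = cos²(40°) ≈ 0.587.

0.587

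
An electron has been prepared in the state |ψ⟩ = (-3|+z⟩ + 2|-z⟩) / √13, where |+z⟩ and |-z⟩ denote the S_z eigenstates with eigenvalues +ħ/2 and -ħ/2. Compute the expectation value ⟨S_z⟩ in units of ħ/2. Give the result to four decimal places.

0.3846

⟨σ_z⟩ = |a|² - |b|² divided by |a|²+|b|², with a, b the |+z⟩, |-z⟩ amplitudes.
= (9 - 4)/13 = 5/13.
⟨S_z⟩ = (ħ/2)·⟨σ_z⟩.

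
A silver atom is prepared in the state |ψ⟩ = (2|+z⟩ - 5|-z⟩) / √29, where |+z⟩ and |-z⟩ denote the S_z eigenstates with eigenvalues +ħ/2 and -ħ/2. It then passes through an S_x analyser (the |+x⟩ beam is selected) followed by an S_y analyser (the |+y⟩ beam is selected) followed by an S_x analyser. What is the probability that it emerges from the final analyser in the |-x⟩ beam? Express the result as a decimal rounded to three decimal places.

0.039

First analyser (S_x): P(|+x⟩) = |⟨+x|ψ⟩|² = 9/58.
After stage 1 the state is |+x⟩; P(|+y⟩) = |⟨+y|+x⟩|² = 1/2.
After stage 2 the state is |+y⟩; P(|-x⟩) = |⟨-x|+y⟩|² = 1/2.
Joint probability = 9/58 × 1/2 × 1/2 = 0.039.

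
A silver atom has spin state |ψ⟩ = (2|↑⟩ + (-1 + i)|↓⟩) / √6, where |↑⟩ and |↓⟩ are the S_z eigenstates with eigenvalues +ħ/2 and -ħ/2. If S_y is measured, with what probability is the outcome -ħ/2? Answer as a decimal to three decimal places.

|-y⟩ = (|↑⟩ - i|↓⟩)/√2, so ⟨-y|ψ⟩ = (1 - i) / (√2·√6).
P = |1 - i|² / 12 = 2/12.

0.167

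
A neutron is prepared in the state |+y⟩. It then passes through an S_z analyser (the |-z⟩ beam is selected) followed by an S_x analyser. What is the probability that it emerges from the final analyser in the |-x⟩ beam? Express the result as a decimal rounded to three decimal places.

0.250

First analyser (S_z): from |+y⟩, P(|-z⟩) = 1/2.
After stage 1 the state is |-z⟩; P(|-x⟩) = |⟨-x|-z⟩|² = 1/2.
Joint probability = 1/2 × 1/2 = 0.250.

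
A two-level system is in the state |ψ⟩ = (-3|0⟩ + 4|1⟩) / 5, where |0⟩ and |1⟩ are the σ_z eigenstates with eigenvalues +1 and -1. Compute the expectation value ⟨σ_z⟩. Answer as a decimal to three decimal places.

-0.280

⟨σ_z⟩ = |a|² - |b|² divided by |a|²+|b|², with a, b the |0⟩, |1⟩ amplitudes.
= (9 - 16)/25 = -7/25.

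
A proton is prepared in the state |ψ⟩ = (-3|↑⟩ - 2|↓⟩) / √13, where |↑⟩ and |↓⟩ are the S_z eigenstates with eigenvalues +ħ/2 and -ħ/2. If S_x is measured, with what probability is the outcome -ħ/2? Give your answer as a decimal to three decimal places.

0.038

|-x⟩ = (|↑⟩ - |↓⟩)/√2, so ⟨-x|ψ⟩ = (-1) / (√2·√13).
P = |-1|² / 26 = 1/26.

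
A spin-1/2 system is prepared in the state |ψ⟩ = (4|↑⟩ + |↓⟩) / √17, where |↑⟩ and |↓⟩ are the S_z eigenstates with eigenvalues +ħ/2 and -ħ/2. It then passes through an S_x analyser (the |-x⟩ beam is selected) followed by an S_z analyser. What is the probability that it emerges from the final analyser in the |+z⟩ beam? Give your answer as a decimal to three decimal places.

0.132

First analyser (S_x): P(|-x⟩) = |⟨-x|ψ⟩|² = 9/34.
After stage 1 the state is |-x⟩; P(|+z⟩) = |⟨+z|-x⟩|² = 1/2.
Joint probability = 9/34 × 1/2 = 0.132.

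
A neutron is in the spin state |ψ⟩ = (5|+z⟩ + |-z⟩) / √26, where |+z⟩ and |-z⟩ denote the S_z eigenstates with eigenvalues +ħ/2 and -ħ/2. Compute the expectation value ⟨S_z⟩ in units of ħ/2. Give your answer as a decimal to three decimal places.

⟨σ_z⟩ = |a|² - |b|² divided by |a|²+|b|², with a, b the |+z⟩, |-z⟩ amplitudes.
= (25 - 1)/26 = 24/26.
⟨S_z⟩ = (ħ/2)·⟨σ_z⟩.

0.923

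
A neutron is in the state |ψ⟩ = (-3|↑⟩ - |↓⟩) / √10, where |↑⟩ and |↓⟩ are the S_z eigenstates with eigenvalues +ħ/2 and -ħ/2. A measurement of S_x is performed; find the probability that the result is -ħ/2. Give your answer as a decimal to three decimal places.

0.200

|-x⟩ = (|↑⟩ - |↓⟩)/√2, so ⟨-x|ψ⟩ = (-2) / (√2·√10).
P = |-2|² / 20 = 4/20.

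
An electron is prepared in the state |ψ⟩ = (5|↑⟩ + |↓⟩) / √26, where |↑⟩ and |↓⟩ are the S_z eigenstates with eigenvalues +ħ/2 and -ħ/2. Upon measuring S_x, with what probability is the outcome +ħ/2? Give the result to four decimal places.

|+x⟩ = (|↑⟩ + |↓⟩)/√2, so ⟨+x|ψ⟩ = (6) / (√2·√26).
P = |6|² / 52 = 36/52.

0.6923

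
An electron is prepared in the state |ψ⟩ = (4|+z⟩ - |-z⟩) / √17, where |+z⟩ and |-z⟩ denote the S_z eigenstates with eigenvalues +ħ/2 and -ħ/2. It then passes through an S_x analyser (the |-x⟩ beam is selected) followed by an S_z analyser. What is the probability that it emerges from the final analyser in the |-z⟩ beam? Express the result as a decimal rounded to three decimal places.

0.368

First analyser (S_x): P(|-x⟩) = |⟨-x|ψ⟩|² = 25/34.
After stage 1 the state is |-x⟩; P(|-z⟩) = |⟨-z|-x⟩|² = 1/2.
Joint probability = 25/34 × 1/2 = 0.368.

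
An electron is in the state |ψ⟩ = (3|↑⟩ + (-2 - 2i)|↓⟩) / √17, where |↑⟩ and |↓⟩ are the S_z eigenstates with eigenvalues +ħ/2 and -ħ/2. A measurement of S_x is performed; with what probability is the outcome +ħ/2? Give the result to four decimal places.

0.1471

|+x⟩ = (|↑⟩ + |↓⟩)/√2, so ⟨+x|ψ⟩ = (1 - 2i) / (√2·√17).
P = |1 - 2i|² / 34 = 5/34.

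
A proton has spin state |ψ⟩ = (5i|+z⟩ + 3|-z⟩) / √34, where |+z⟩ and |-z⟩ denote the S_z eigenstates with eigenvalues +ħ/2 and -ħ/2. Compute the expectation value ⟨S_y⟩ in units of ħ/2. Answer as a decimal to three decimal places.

-0.882

⟨σ_y⟩ = 2 Im(a* b)/(|a|²+|b|²) with a = 5i, b = 3.
a* b = -15i, so ⟨σ_y⟩ = -30/34.
⟨S_y⟩ = (ħ/2)·⟨σ_y⟩.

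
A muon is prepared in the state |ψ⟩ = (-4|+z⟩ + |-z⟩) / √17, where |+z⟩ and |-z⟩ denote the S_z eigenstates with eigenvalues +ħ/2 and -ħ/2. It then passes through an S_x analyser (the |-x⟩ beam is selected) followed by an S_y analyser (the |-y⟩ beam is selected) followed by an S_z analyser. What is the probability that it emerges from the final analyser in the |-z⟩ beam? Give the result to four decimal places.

0.1838

First analyser (S_x): P(|-x⟩) = |⟨-x|ψ⟩|² = 25/34.
After stage 1 the state is |-x⟩; P(|-y⟩) = |⟨-y|-x⟩|² = 1/2.
After stage 2 the state is |-y⟩; P(|-z⟩) = |⟨-z|-y⟩|² = 1/2.
Joint probability = 25/34 × 1/2 × 1/2 = 0.1838.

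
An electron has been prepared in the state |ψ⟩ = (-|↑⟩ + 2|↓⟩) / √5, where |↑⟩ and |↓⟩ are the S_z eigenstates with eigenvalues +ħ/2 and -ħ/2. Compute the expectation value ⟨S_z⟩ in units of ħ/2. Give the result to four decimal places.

-0.6000

⟨σ_z⟩ = |a|² - |b|² divided by |a|²+|b|², with a, b the |↑⟩, |↓⟩ amplitudes.
= (1 - 4)/5 = -3/5.
⟨S_z⟩ = (ħ/2)·⟨σ_z⟩.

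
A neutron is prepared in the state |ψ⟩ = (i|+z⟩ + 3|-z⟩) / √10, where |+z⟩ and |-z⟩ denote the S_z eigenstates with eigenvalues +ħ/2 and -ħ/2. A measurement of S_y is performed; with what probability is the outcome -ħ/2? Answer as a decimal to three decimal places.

|-y⟩ = (|+z⟩ - i|-z⟩)/√2, so ⟨-y|ψ⟩ = (4i) / (√2·√10).
P = |4i|² / 20 = 16/20.

0.800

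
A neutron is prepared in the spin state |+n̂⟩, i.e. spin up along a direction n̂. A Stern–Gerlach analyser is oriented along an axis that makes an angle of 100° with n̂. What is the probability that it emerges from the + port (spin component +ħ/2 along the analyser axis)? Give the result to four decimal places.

0.4132

For spin-½, the probability of finding spin-up along an axis at angle θ to the initial spin direction is cos²(θ/2); spin-down is sin²(θ/2).
θ = 100°, so P = cos²(50°) ≈ 0.4132.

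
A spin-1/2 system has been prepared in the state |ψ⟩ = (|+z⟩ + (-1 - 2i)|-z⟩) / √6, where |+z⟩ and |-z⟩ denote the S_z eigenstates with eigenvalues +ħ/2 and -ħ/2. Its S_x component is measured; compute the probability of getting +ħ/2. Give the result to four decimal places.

|+x⟩ = (|+z⟩ + |-z⟩)/√2, so ⟨+x|ψ⟩ = (-2i) / (√2·√6).
P = |-2i|² / 12 = 4/12.

0.3333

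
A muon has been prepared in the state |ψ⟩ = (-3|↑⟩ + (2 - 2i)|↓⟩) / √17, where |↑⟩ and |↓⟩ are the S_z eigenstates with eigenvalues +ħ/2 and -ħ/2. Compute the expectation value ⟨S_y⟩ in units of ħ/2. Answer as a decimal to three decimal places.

0.706

⟨σ_y⟩ = 2 Im(a* b)/(|a|²+|b|²) with a = -3, b = (2 - 2i).
a* b = (-6 + 6i), so ⟨σ_y⟩ = 12/17.
⟨S_y⟩ = (ħ/2)·⟨σ_y⟩.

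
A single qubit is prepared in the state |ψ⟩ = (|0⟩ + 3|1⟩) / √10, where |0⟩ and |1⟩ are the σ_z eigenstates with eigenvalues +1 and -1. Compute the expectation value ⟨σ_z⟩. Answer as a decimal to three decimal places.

⟨σ_z⟩ = |a|² - |b|² divided by |a|²+|b|², with a, b the |0⟩, |1⟩ amplitudes.
= (1 - 9)/10 = -8/10.

-0.800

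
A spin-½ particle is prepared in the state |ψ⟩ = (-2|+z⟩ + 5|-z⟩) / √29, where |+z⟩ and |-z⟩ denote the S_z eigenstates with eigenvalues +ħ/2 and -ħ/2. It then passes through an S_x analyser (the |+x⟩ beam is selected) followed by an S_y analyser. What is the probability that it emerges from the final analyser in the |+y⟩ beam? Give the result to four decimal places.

0.0776

First analyser (S_x): P(|+x⟩) = |⟨+x|ψ⟩|² = 9/58.
After stage 1 the state is |+x⟩; P(|+y⟩) = |⟨+y|+x⟩|² = 1/2.
Joint probability = 9/58 × 1/2 = 0.0776.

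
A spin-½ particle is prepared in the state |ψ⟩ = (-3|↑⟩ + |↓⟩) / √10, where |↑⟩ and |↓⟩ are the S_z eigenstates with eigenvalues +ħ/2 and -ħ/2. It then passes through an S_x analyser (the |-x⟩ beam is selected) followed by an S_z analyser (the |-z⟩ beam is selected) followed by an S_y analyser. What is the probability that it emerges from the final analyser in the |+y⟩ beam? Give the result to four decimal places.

First analyser (S_x): P(|-x⟩) = |⟨-x|ψ⟩|² = 16/20.
After stage 1 the state is |-x⟩; P(|-z⟩) = |⟨-z|-x⟩|² = 1/2.
After stage 2 the state is |-z⟩; P(|+y⟩) = |⟨+y|-z⟩|² = 1/2.
Joint probability = 16/20 × 1/2 × 1/2 = 0.2000.

0.2000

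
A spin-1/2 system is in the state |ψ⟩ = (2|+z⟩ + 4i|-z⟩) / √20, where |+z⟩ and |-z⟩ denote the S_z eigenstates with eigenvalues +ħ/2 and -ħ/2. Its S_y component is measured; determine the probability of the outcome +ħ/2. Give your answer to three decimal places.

0.900

|+y⟩ = (|+z⟩ + i|-z⟩)/√2, so ⟨+y|ψ⟩ = (6) / (√2·√20).
P = |6|² / 40 = 36/40.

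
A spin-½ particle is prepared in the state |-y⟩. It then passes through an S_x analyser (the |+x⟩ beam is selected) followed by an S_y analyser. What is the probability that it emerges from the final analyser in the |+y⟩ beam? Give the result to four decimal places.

0.2500

First analyser (S_x): from |-y⟩, P(|+x⟩) = 1/2.
After stage 1 the state is |+x⟩; P(|+y⟩) = |⟨+y|+x⟩|² = 1/2.
Joint probability = 1/2 × 1/2 = 0.2500.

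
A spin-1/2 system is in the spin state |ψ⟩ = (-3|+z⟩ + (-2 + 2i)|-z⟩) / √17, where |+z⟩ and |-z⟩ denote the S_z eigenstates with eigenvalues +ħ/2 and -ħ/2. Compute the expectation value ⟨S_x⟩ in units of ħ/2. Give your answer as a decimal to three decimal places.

0.706

⟨σ_x⟩ = 2 Re(a* b)/(|a|²+|b|²) with a = -3, b = (-2 + 2i).
a* b = (6 - 6i), so ⟨σ_x⟩ = 12/17.
⟨S_x⟩ = (ħ/2)·⟨σ_x⟩.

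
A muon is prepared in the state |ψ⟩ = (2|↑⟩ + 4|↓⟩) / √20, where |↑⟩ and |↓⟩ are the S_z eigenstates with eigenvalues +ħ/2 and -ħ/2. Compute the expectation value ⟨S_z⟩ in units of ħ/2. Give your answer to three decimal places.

-0.600

⟨σ_z⟩ = |a|² - |b|² divided by |a|²+|b|², with a, b the |↑⟩, |↓⟩ amplitudes.
= (4 - 16)/20 = -12/20.
⟨S_z⟩ = (ħ/2)·⟨σ_z⟩.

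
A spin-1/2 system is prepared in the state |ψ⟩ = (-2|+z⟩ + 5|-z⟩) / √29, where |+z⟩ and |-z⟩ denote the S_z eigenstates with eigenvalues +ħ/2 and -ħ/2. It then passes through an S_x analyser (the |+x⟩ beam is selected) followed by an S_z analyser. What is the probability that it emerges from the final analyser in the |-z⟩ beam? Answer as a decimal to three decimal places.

0.078

First analyser (S_x): P(|+x⟩) = |⟨+x|ψ⟩|² = 9/58.
After stage 1 the state is |+x⟩; P(|-z⟩) = |⟨-z|+x⟩|² = 1/2.
Joint probability = 9/58 × 1/2 = 0.078.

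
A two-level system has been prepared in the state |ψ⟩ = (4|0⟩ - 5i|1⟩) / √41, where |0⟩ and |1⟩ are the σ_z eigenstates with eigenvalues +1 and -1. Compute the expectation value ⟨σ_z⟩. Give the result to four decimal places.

⟨σ_z⟩ = |a|² - |b|² divided by |a|²+|b|², with a, b the |0⟩, |1⟩ amplitudes.
= (16 - 25)/41 = -9/41.

-0.2195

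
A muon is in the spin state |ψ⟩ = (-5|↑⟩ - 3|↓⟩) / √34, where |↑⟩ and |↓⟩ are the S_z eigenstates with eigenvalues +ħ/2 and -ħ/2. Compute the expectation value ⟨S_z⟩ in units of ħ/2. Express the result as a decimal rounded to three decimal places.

0.471

⟨σ_z⟩ = |a|² - |b|² divided by |a|²+|b|², with a, b the |↑⟩, |↓⟩ amplitudes.
= (25 - 9)/34 = 16/34.
⟨S_z⟩ = (ħ/2)·⟨σ_z⟩.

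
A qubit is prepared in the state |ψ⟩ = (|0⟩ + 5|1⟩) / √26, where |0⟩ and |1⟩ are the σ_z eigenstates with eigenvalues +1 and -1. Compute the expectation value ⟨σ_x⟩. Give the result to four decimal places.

⟨σ_x⟩ = 2 Re(a* b)/(|a|²+|b|²) with a = 1, b = 5.
a* b = 5, so ⟨σ_x⟩ = 10/26.

0.3846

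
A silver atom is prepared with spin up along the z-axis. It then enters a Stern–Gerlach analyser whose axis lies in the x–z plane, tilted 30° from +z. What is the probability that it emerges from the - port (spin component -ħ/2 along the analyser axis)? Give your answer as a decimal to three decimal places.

0.067

For spin-½, the probability of finding spin-up along an axis at angle θ to the initial spin direction is cos²(θ/2); spin-down is sin²(θ/2).
θ = 30°, so P = sin²(15°) ≈ 0.067.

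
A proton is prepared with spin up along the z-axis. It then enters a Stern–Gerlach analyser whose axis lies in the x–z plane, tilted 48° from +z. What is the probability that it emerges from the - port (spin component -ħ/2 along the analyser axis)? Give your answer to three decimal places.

For spin-½, the probability of finding spin-up along an axis at angle θ to the initial spin direction is cos²(θ/2); spin-down is sin²(θ/2).
θ = 48°, so P = sin²(24°) ≈ 0.165.

0.165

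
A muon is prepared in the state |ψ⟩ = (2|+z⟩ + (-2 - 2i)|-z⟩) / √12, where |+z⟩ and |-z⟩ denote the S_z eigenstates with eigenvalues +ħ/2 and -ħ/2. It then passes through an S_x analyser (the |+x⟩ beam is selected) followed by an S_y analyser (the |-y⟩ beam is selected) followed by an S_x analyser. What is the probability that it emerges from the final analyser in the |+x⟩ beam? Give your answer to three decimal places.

First analyser (S_x): P(|+x⟩) = |⟨+x|ψ⟩|² = 4/24.
After stage 1 the state is |+x⟩; P(|-y⟩) = |⟨-y|+x⟩|² = 1/2.
After stage 2 the state is |-y⟩; P(|+x⟩) = |⟨+x|-y⟩|² = 1/2.
Joint probability = 4/24 × 1/2 × 1/2 = 0.042.

0.042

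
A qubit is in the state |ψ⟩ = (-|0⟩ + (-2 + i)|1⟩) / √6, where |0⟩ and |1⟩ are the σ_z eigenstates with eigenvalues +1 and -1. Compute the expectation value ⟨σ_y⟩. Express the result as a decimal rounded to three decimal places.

⟨σ_y⟩ = 2 Im(a* b)/(|a|²+|b|²) with a = -1, b = (-2 + i).
a* b = (2 - i), so ⟨σ_y⟩ = -2/6.

-0.333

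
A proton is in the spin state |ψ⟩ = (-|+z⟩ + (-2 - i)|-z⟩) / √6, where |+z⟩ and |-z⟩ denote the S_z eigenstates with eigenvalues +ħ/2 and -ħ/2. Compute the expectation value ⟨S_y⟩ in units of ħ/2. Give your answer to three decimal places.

0.333

⟨σ_y⟩ = 2 Im(a* b)/(|a|²+|b|²) with a = -1, b = (-2 - i).
a* b = (2 + i), so ⟨σ_y⟩ = 2/6.
⟨S_y⟩ = (ħ/2)·⟨σ_y⟩.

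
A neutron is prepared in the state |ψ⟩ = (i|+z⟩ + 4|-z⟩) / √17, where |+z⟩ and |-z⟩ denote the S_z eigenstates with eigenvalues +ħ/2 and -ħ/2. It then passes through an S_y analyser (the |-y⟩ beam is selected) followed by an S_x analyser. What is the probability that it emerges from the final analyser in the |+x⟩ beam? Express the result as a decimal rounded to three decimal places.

0.368

First analyser (S_y): P(|-y⟩) = |⟨-y|ψ⟩|² = 25/34.
After stage 1 the state is |-y⟩; P(|+x⟩) = |⟨+x|-y⟩|² = 1/2.
Joint probability = 25/34 × 1/2 = 0.368.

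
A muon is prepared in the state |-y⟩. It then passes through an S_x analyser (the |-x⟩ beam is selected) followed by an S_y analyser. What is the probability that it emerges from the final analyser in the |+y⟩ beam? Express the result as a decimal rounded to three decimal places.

First analyser (S_x): from |-y⟩, P(|-x⟩) = 1/2.
After stage 1 the state is |-x⟩; P(|+y⟩) = |⟨+y|-x⟩|² = 1/2.
Joint probability = 1/2 × 1/2 = 0.250.

0.250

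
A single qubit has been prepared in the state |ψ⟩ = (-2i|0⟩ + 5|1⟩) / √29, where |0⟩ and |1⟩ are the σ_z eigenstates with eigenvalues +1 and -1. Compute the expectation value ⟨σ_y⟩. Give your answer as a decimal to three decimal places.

0.690

⟨σ_y⟩ = 2 Im(a* b)/(|a|²+|b|²) with a = -2i, b = 5.
a* b = 10i, so ⟨σ_y⟩ = 20/29.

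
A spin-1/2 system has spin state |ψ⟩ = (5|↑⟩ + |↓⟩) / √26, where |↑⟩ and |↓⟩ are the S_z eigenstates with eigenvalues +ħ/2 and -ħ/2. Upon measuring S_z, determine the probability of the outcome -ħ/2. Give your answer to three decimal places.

The -ħ/2 outcome corresponds to |↓⟩. Its amplitude in |ψ⟩ is 1/√26.
P = |1|² / 26 = 1/26.

0.038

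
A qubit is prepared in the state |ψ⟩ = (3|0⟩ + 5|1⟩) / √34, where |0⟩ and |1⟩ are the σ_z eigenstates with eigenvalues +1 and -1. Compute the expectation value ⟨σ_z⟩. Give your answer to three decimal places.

⟨σ_z⟩ = |a|² - |b|² divided by |a|²+|b|², with a, b the |0⟩, |1⟩ amplitudes.
= (9 - 25)/34 = -16/34.

-0.471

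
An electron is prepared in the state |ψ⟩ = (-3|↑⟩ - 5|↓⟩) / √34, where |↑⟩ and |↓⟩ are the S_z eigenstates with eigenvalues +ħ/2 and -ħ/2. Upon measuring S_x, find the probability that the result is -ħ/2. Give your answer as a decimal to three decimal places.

|-x⟩ = (|↑⟩ - |↓⟩)/√2, so ⟨-x|ψ⟩ = (2) / (√2·√34).
P = |2|² / 68 = 4/68.

0.059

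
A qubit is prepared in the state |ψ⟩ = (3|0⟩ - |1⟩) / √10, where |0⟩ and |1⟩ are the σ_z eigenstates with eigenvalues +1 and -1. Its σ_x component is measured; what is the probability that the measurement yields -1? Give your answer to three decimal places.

|-x⟩ = (|0⟩ - |1⟩)/√2, so ⟨-x|ψ⟩ = (4) / (√2·√10).
P = |4|² / 20 = 16/20.

0.800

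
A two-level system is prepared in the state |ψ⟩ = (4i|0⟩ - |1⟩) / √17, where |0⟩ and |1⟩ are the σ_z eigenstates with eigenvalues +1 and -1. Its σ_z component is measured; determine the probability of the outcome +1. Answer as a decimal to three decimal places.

The +1 outcome corresponds to |0⟩. Its amplitude in |ψ⟩ is 4i/√17.
P = |4i|² / 17 = 16/17.

0.941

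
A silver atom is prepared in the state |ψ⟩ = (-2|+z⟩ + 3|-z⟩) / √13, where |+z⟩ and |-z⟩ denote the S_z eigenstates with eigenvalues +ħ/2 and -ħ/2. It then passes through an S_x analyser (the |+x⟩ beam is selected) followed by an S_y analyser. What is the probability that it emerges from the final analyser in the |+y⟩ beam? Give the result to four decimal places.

First analyser (S_x): P(|+x⟩) = |⟨+x|ψ⟩|² = 1/26.
After stage 1 the state is |+x⟩; P(|+y⟩) = |⟨+y|+x⟩|² = 1/2.
Joint probability = 1/26 × 1/2 = 0.0192.

0.0192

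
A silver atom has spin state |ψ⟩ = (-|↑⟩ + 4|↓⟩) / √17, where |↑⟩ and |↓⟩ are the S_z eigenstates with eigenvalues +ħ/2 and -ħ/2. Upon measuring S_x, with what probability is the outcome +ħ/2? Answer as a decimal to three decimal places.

0.265

|+x⟩ = (|↑⟩ + |↓⟩)/√2, so ⟨+x|ψ⟩ = (3) / (√2·√17).
P = |3|² / 34 = 9/34.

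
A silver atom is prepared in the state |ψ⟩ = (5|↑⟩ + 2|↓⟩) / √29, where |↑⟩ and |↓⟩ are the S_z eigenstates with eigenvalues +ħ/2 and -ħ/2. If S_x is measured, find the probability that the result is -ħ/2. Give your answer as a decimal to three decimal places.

|-x⟩ = (|↑⟩ - |↓⟩)/√2, so ⟨-x|ψ⟩ = (3) / (√2·√29).
P = |3|² / 58 = 9/58.

0.155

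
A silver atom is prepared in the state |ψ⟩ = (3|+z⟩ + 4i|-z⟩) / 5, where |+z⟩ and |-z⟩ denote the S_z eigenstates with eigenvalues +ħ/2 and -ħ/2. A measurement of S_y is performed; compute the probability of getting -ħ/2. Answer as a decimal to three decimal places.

|-y⟩ = (|+z⟩ - i|-z⟩)/√2, so ⟨-y|ψ⟩ = (-1) / (√2·5).
P = |-1|² / 50 = 1/50.

0.020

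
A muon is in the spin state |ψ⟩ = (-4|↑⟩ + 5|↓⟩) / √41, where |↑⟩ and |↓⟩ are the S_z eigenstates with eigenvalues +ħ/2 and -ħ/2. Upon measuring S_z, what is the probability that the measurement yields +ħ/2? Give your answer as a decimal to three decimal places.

The +ħ/2 outcome corresponds to |↑⟩. Its amplitude in |ψ⟩ is -4/√41.
P = |-4|² / 41 = 16/41.

0.390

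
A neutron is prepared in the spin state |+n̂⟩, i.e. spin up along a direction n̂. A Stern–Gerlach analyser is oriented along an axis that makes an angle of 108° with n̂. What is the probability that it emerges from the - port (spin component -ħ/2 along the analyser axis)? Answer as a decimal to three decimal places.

0.655

For spin-½, the probability of finding spin-up along an axis at angle θ to the initial spin direction is cos²(θ/2); spin-down is sin²(θ/2).
θ = 108°, so P = sin²(54°) ≈ 0.655.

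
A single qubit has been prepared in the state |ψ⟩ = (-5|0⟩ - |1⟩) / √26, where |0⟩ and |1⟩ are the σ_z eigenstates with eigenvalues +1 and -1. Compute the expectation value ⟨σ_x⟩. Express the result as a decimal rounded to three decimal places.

⟨σ_x⟩ = 2 Re(a* b)/(|a|²+|b|²) with a = -5, b = -1.
a* b = 5, so ⟨σ_x⟩ = 10/26.

0.385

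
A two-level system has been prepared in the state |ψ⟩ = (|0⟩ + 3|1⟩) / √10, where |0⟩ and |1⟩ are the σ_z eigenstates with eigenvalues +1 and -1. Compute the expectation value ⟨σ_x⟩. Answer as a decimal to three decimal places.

⟨σ_x⟩ = 2 Re(a* b)/(|a|²+|b|²) with a = 1, b = 3.
a* b = 3, so ⟨σ_x⟩ = 6/10.

0.600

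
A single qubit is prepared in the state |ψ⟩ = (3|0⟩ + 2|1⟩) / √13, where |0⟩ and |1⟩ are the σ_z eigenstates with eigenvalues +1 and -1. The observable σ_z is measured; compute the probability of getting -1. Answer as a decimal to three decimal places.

0.308

The -1 outcome corresponds to |1⟩. Its amplitude in |ψ⟩ is 2/√13.
P = |2|² / 13 = 4/13.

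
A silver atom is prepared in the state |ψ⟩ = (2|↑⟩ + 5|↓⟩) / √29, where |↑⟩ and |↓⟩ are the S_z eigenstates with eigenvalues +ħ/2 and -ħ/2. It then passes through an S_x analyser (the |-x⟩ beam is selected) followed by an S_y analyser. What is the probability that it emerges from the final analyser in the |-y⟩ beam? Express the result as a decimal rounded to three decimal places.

0.078

First analyser (S_x): P(|-x⟩) = |⟨-x|ψ⟩|² = 9/58.
After stage 1 the state is |-x⟩; P(|-y⟩) = |⟨-y|-x⟩|² = 1/2.
Joint probability = 9/58 × 1/2 = 0.078.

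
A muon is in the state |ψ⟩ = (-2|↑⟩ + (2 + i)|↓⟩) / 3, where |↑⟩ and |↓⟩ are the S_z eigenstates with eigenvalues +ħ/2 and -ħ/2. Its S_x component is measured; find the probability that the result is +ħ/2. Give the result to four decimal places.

|+x⟩ = (|↑⟩ + |↓⟩)/√2, so ⟨+x|ψ⟩ = (i) / (√2·3).
P = |i|² / 18 = 1/18.

0.0556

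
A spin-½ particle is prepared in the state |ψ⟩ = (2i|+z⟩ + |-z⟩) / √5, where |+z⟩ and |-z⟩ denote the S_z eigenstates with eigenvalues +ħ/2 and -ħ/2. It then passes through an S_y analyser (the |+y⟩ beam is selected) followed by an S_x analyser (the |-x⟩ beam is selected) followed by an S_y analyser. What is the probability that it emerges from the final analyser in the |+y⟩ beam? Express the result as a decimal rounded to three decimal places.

0.025

First analyser (S_y): P(|+y⟩) = |⟨+y|ψ⟩|² = 1/10.
After stage 1 the state is |+y⟩; P(|-x⟩) = |⟨-x|+y⟩|² = 1/2.
After stage 2 the state is |-x⟩; P(|+y⟩) = |⟨+y|-x⟩|² = 1/2.
Joint probability = 1/10 × 1/2 × 1/2 = 0.025.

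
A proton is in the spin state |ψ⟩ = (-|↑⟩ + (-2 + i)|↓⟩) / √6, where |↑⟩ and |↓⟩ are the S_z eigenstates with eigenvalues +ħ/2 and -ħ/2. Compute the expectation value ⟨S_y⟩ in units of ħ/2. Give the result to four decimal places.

⟨σ_y⟩ = 2 Im(a* b)/(|a|²+|b|²) with a = -1, b = (-2 + i).
a* b = (2 - i), so ⟨σ_y⟩ = -2/6.
⟨S_y⟩ = (ħ/2)·⟨σ_y⟩.

-0.3333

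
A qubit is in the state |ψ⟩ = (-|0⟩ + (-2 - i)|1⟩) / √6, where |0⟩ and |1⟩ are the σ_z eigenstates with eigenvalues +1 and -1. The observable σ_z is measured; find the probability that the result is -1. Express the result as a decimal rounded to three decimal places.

The -1 outcome corresponds to |1⟩. Its amplitude in |ψ⟩ is (-2 - i)/√6.
P = |-2 - i|² / 6 = 5/6.

0.833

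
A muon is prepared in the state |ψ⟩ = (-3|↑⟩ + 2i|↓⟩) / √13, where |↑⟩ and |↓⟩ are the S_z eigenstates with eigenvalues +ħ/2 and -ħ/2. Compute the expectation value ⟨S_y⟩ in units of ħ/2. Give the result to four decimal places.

-0.9231

⟨σ_y⟩ = 2 Im(a* b)/(|a|²+|b|²) with a = -3, b = 2i.
a* b = -6i, so ⟨σ_y⟩ = -12/13.
⟨S_y⟩ = (ħ/2)·⟨σ_y⟩.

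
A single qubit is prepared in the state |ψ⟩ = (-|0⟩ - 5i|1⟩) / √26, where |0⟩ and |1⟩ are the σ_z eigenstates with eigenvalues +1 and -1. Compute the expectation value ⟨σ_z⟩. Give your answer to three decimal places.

-0.923

⟨σ_z⟩ = |a|² - |b|² divided by |a|²+|b|², with a, b the |0⟩, |1⟩ amplitudes.
= (1 - 25)/26 = -24/26.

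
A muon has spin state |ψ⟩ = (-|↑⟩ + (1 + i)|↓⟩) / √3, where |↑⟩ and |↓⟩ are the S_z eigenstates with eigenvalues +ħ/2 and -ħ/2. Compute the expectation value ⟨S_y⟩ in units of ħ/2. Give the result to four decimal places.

⟨σ_y⟩ = 2 Im(a* b)/(|a|²+|b|²) with a = -1, b = (1 + i).
a* b = (-1 - i), so ⟨σ_y⟩ = -2/3.
⟨S_y⟩ = (ħ/2)·⟨σ_y⟩.

-0.6667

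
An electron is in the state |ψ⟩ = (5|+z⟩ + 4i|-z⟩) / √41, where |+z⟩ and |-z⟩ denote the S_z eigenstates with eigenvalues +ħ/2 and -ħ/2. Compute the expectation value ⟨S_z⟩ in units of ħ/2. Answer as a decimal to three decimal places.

⟨σ_z⟩ = |a|² - |b|² divided by |a|²+|b|², with a, b the |+z⟩, |-z⟩ amplitudes.
= (25 - 16)/41 = 9/41.
⟨S_z⟩ = (ħ/2)·⟨σ_z⟩.

0.220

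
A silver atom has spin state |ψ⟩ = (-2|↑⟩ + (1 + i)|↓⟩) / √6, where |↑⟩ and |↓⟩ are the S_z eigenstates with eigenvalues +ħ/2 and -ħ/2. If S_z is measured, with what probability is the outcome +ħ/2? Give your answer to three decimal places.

0.667

The +ħ/2 outcome corresponds to |↑⟩. Its amplitude in |ψ⟩ is -2/√6.
P = |-2|² / 6 = 4/6.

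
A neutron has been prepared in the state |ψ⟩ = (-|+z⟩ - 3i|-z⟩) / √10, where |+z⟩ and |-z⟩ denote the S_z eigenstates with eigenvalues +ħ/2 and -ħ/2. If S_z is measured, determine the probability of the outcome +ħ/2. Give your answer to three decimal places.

0.100

The +ħ/2 outcome corresponds to |+z⟩. Its amplitude in |ψ⟩ is -1/√10.
P = |-1|² / 10 = 1/10.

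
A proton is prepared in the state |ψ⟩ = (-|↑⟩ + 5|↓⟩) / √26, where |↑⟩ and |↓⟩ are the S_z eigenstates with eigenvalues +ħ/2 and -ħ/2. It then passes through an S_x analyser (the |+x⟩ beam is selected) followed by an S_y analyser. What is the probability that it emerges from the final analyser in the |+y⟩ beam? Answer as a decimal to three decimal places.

First analyser (S_x): P(|+x⟩) = |⟨+x|ψ⟩|² = 16/52.
After stage 1 the state is |+x⟩; P(|+y⟩) = |⟨+y|+x⟩|² = 1/2.
Joint probability = 16/52 × 1/2 = 0.154.

0.154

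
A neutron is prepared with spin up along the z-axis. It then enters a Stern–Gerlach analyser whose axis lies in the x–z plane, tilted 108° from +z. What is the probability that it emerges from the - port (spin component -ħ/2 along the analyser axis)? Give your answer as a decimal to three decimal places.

For spin-½, the probability of finding spin-up along an axis at angle θ to the initial spin direction is cos²(θ/2); spin-down is sin²(θ/2).
θ = 108°, so P = sin²(54°) ≈ 0.655.

0.655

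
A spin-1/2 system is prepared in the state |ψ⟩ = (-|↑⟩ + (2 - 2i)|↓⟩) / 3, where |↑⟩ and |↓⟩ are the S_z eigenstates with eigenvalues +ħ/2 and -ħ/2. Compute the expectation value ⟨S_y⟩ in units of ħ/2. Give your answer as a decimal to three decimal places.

0.444

⟨σ_y⟩ = 2 Im(a* b)/(|a|²+|b|²) with a = -1, b = (2 - 2i).
a* b = (-2 + 2i), so ⟨σ_y⟩ = 4/9.
⟨S_y⟩ = (ħ/2)·⟨σ_y⟩.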